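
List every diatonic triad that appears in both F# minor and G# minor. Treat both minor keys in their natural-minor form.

C#m, E

Triads in F# minor (natural minor): F#m (i), G#dim (ii°), A (III), Bm (iv), C#m (v), D (VI), E (VII).
Triads in G# minor (natural minor): G#m (i), A#dim (ii°), B (III), C#m (iv), D#m (v), E (VI), F# (VII).
Shared triads with their functions: C#m (v in F# minor, iv in G# minor); E (VII in F# minor, VI in G# minor).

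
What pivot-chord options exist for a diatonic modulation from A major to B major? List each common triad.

Triads in A major: A major (I), B minor (ii), C# minor (iii), D major (IV), E major (V), F# minor (vi), G# diminished (vii°).
Triads in B major: B major (I), C# minor (ii), D# minor (iii), E major (IV), F# major (V), G# minor (vi), A# diminished (vii°).
Shared triads with their functions: C# minor (iii in A major, ii in B major); E major (V in A major, IV in B major).

C#m, E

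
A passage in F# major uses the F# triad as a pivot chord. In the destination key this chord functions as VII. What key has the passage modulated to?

The numeral VII denotes a major triad on scale degree 7. With F# on degree 7, the tonic of the new key is G#.
Degree 7 carries a major triad in natural-minor keys, so the destination is G# minor.
Check: the diatonic triads of G# minor (natural minor) are G#m (i), A#dim (ii°), B (III), C#m (iv), D#m (v), E (VI), F# (VII) — F# is indeed VII.

G# minor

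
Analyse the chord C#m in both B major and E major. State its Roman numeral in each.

ii in B major; vi in E major

The scale of B major is B C# D# E F# G# A#; C# is degree 2, and the triad built there (C#-E-G#) is minor, so it is ii.
The scale of E major is E F# G# A B C# D#; C# is degree 6, and the triad built there (C#-E-G#) is minor, so it is vi.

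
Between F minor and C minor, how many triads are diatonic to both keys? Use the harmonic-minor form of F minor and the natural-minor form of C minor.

Diatonic triads of F minor (harmonic minor): Fm (i), Gdim (ii°), Abaug (III+), Bbm (iv), C (V), Db (VI), Edim (vii°).
Diatonic triads of C minor (natural minor): Cm (i), Ddim (ii°), Eb (III), Fm (iv), Gm (v), Ab (VI), Bb (VII).
Matching root and quality in both lists: Fm.
That gives 1 common triad.

1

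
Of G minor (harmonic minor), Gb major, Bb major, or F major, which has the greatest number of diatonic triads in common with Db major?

Triads of Db major: Db (I), Ebm (ii), Fm (iii), Gb (IV), Ab (V), Bbm (vi), Cdim (vii°).
G minor (harmonic minor) shares 0: none.
Gb major shares 4: Db, Ebm, Gb, Bbm.
Bb major shares 0: none.
F major shares 0: none.
The most common triads (4) are shared with Gb major.

Gb major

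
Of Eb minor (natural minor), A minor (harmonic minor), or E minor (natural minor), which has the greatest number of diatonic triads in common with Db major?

Triads of Db major: Db (I), Ebm (ii), Fm (iii), Gb (IV), Ab (V), Bbm (vi), Cdim (vii°).
Eb minor (natural minor) shares 4: Db, Ebm, Gb, Bbm.
A minor (harmonic minor) shares 0: none.
E minor (natural minor) shares 0: none.
The most common triads (4) are shared with Eb minor.

Eb minor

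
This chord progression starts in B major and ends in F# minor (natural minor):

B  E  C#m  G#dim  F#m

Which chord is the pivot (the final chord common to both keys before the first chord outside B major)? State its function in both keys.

Chords diatonic to B major: B, C#m, D#m, E, F#, G#m, A#dim.
Reading the progression, the first chord not in that set is G#dim, so the modulation leaves B major there.
The chord immediately before G#dim is C#m, which is diatonic to both keys: ii in B major and v in F# minor.

C#m — ii in B major, v in F# minor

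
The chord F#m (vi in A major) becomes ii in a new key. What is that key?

The numeral ii denotes a minor triad on scale degree 2. With F# on degree 2, the tonic of the new key is E.
Degree 2 carries a minor triad in major keys, so the destination is E major.
Check: the diatonic triads of E major are E (I), F#m (ii), G#m (iii), A (IV), B (V), C#m (vi), D#dim (vii°) — F#m is indeed ii.

E major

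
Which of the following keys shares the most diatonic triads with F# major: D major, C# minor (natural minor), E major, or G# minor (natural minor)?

Triads of F# major: F# major (I), G# minor (ii), A# minor (iii), B major (IV), C# major (V), D# minor (vi), E# diminished (vii°).
D major shares 0: none.
C# minor (natural minor) shares 2: G#m, B.
E major shares 2: G#m, B.
G# minor (natural minor) shares 4: F#, G#m, B, D#m.
The most common triads (4) are shared with G# minor.

G# minor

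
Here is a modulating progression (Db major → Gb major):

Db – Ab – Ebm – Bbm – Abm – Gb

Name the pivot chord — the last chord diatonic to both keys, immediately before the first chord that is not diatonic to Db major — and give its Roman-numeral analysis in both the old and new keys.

Bbm — vi in Db major, iii in Gb major

Chords diatonic to Db major: Db, Ebm, Fm, Gb, Ab, Bbm, Cdim.
Reading the progression, the first chord not in that set is Abm, so the modulation leaves Db major there.
The chord immediately before Abm is Bbm, which is diatonic to both keys: vi in Db major and iii in Gb major.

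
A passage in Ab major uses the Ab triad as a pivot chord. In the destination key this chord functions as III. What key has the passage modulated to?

The numeral III denotes a major triad on scale degree 3. With Ab on degree 3, the tonic of the new key is F.
Degree 3 carries a major triad in natural-minor keys, so the destination is F minor.
Check: the diatonic triads of F minor (natural minor) are Fm (i), Gdim (ii°), Ab (III), Bbm (iv), Cm (v), Db (VI), Eb (VII) — Ab is indeed III.

F minor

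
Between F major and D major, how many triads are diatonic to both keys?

0

Diatonic triads of F major: F (I), Gm (ii), Am (iii), Bb (IV), C (V), Dm (vi), Edim (vii°).
Diatonic triads of D major: D (I), Em (ii), F#m (iii), G (IV), A (V), Bm (vi), C#dim (vii°).
No triad has the same root and quality in both keys.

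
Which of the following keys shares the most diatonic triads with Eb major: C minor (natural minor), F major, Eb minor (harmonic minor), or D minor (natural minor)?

C minor

Triads of Eb major: Eb (I), Fm (ii), Gm (iii), Ab (IV), Bb (V), Cm (vi), Ddim (vii°).
C minor (natural minor) shares 7: Eb, Fm, Gm, Ab, Bb, Cm, Ddim.
F major shares 2: Gm, Bb.
Eb minor (harmonic minor) shares 2: Bb, Ddim.
D minor (natural minor) shares 2: Gm, Bb.
The most common triads (7) are shared with C minor.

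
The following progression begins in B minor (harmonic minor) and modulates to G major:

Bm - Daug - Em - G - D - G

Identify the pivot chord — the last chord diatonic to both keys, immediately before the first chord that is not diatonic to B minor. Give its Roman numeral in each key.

G — VI in B minor, I in G major

Chords diatonic to B minor: Bm, C#dim, Daug, Em, F#, G, A#dim.
Reading the progression, the first chord not in that set is D, so the modulation leaves B minor there.
The chord immediately before D is G, which is diatonic to both keys: VI in B minor and I in G major.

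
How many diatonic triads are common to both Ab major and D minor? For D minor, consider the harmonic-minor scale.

Diatonic triads of Ab major: Ab major (I), Bb minor (ii), C minor (iii), Db major (IV), Eb major (V), F minor (vi), G diminished (vii°).
Diatonic triads of D minor (harmonic minor): D minor (i), E diminished (ii°), F augmented (III+), G minor (iv), A major (V), Bb major (VI), C# diminished (vii°).
No triad has the same root and quality in both keys.

0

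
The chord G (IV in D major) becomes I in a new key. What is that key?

G major

The numeral I denotes a major triad on scale degree 1. With G on degree 1, the tonic of the new key is G.
Degree 1 carries a major triad in major keys, so the destination is G major.
Check: the diatonic triads of G major are G (I), Am (ii), Bm (iii), C (IV), D (V), Em (vi), F♯dim (vii°) — G is indeed I.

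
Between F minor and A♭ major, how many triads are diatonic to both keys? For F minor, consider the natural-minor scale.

Diatonic triads of F minor (natural minor): Fm (i), Gdim (ii°), A♭ (III), B♭m (iv), Cm (v), D♭ (VI), E♭ (VII).
Diatonic triads of A♭ major: A♭ (I), B♭m (ii), Cm (iii), D♭ (IV), E♭ (V), Fm (vi), Gdim (vii°).
Matching root and quality in both lists: Fm, Gdim, A♭, B♭m, Cm, D♭, E♭.
That gives 7 common triads.

7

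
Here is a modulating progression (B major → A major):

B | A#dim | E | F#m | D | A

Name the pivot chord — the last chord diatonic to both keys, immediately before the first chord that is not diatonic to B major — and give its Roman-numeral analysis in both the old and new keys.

Chords diatonic to B major: B, C#m, D#m, E, F#, G#m, A#dim.
Reading the progression, the first chord not in that set is F#m, so the modulation leaves B major there.
The chord immediately before F#m is E, which is diatonic to both keys: IV in B major and V in A major.

E — IV in B major, V in A major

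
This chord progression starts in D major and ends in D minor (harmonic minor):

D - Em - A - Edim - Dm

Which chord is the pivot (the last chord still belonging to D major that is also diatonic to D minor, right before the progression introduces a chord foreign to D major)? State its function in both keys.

A — V in D major, V in D minor

Chords diatonic to D major: D, Em, F#m, G, A, Bm, C#dim.
Reading the progression, the first chord not in that set is Edim, so the modulation leaves D major there.
The chord immediately before Edim is A, which is diatonic to both keys: V in D major and V in D minor.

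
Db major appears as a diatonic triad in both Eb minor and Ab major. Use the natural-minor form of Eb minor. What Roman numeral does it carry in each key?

VII in Eb minor; IV in Ab major

The scale of Eb minor (natural minor) is Eb F Gb Ab Bb Cb Db; Db is degree 7, and the triad built there (Db-F-Ab) is major, so it is VII.
The scale of Ab major is Ab Bb C Db Eb F G; Db is degree 4, and the triad built there (Db-F-Ab) is major, so it is IV.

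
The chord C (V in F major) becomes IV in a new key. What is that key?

G major

The numeral IV denotes a major triad on scale degree 4. With C on degree 4, the tonic of the new key is G.
Degree 4 carries a major triad in major keys, so the destination is G major.
Check: the diatonic triads of G major are G (I), Am (ii), Bm (iii), C (IV), D (V), Em (vi), F♯dim (vii°) — C is indeed IV.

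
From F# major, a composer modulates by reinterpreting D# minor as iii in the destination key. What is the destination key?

The numeral iii denotes a minor triad on scale degree 3. With D# on degree 3, the tonic of the new key is B.
Degree 3 carries a minor triad in major keys, so the destination is B major.
Check: the diatonic triads of B major are B (I), C#m (ii), D#m (iii), E (IV), F# (V), G#m (vi), A#dim (vii°) — D# minor is indeed iii.

B major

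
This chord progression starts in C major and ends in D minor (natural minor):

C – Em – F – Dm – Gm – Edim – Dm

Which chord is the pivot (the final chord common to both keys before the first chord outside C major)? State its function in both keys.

Chords diatonic to C major: C, Dm, Em, F, G, Am, Bdim.
Reading the progression, the first chord not in that set is Gm, so the modulation leaves C major there.
The chord immediately before Gm is Dm, which is diatonic to both keys: ii in C major and i in D minor.

Dm — ii in C major, i in D minor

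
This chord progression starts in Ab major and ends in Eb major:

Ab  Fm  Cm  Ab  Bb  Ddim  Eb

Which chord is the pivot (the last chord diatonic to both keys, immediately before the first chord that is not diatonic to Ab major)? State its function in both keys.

Chords diatonic to Ab major: Ab, Bbm, Cm, Db, Eb, Fm, Gdim.
Reading the progression, the first chord not in that set is Bb, so the modulation leaves Ab major there.
The chord immediately before Bb is Ab, which is diatonic to both keys: I in Ab major and IV in Eb major.

Ab — I in Ab major, IV in Eb major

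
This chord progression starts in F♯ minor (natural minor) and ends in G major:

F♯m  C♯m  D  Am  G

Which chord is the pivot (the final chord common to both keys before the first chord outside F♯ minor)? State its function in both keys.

Chords diatonic to F♯ minor: F♯m, G♯dim, A, Bm, C♯m, D, E.
Reading the progression, the first chord not in that set is Am, so the modulation leaves F♯ minor there.
The chord immediately before Am is D, which is diatonic to both keys: VI in F♯ minor and V in G major.

D — VI in F♯ minor, V in G major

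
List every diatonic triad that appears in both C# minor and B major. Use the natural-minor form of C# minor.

Triads in C# minor (natural minor): C# minor (i), D# diminished (ii°), E major (III), F# minor (iv), G# minor (v), A major (VI), B major (VII).
Triads in B major: B major (I), C# minor (ii), D# minor (iii), E major (IV), F# major (V), G# minor (vi), A# diminished (vii°).
Shared triads with their functions: C# minor (i in C# minor, ii in B major); E major (III in C# minor, IV in B major); G# minor (v in C# minor, vi in B major); B major (VII in C# minor, I in B major).

C#m, E, G#m, B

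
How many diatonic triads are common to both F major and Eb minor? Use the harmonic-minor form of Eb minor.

1

Diatonic triads of F major: F (I), Gm (ii), Am (iii), Bb (IV), C (V), Dm (vi), Edim (vii°).
Diatonic triads of Eb minor (harmonic minor): Ebm (i), Fdim (ii°), Gbaug (III+), Abm (iv), Bb (V), Cb (VI), Ddim (vii°).
Matching root and quality in both lists: Bb.
That gives 1 common triad.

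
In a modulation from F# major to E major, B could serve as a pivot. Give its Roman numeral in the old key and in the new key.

The scale of F# major is F# G# A# B C# D# E#; B is degree 4, and the triad built there (B-D#-F#) is major, so it is IV.
The scale of E major is E F# G# A B C# D#; B is degree 5, and the triad built there (B-D#-F#) is major, so it is V.

IV in F# major; V in E major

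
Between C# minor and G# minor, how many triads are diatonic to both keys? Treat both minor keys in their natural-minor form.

4

Diatonic triads of C# minor (natural minor): C#m (i), D#dim (ii°), E (III), F#m (iv), G#m (v), A (VI), B (VII).
Diatonic triads of G# minor (natural minor): G#m (i), A#dim (ii°), B (III), C#m (iv), D#m (v), E (VI), F# (VII).
Matching root and quality in both lists: C#m, E, G#m, B.
That gives 4 common triads.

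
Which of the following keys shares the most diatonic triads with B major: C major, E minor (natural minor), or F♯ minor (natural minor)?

F♯ minor

Triads of B major: B (I), C♯m (ii), D♯m (iii), E (IV), F♯ (V), G♯m (vi), A♯dim (vii°).
C major shares 0: none.
E minor (natural minor) shares 0: none.
F♯ minor (natural minor) shares 2: C♯m, E.
The most common triads (2) are shared with F♯ minor.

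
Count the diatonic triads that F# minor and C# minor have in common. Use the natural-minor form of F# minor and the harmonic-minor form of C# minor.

3

Diatonic triads of F# minor (natural minor): F#m (i), G#dim (ii°), A (III), Bm (iv), C#m (v), D (VI), E (VII).
Diatonic triads of C# minor (harmonic minor): C#m (i), D#dim (ii°), Eaug (III+), F#m (iv), G# (V), A (VI), B#dim (vii°).
Matching root and quality in both lists: F#m, A, C#m.
That gives 3 common triads.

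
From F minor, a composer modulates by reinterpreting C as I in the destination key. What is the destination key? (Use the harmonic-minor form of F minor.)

The numeral I denotes a major triad on scale degree 1. With C on degree 1, the tonic of the new key is C.
Degree 1 carries a major triad in major keys, so the destination is C major.
Check: the diatonic triads of C major are C (I), Dm (ii), Em (iii), F (IV), G (V), Am (vi), Bdim (vii°) — C is indeed I.

C major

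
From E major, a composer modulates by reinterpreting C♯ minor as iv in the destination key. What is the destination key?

The numeral iv denotes a minor triad on scale degree 4. With C♯ on degree 4, the tonic of the new key is G♯.
Degree 4 carries a minor triad in minor keys, so the destination is G♯ minor.
Check: the diatonic triads of G♯ minor (natural minor) are G♯m (i), A♯dim (ii°), B (III), C♯m (iv), D♯m (v), E (VI), F♯ (VII) — C♯ minor is indeed iv.

G♯ minor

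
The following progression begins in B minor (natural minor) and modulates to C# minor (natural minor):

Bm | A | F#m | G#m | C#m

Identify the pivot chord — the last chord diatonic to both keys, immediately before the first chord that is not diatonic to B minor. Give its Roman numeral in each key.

F#m — v in B minor, iv in C# minor

Chords diatonic to B minor: Bm, C#dim, D, Em, F#m, G, A.
Reading the progression, the first chord not in that set is G#m, so the modulation leaves B minor there.
The chord immediately before G#m is F#m, which is diatonic to both keys: v in B minor and iv in C# minor.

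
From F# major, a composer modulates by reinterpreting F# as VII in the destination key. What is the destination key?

G# minor

The numeral VII denotes a major triad on scale degree 7. With F# on degree 7, the tonic of the new key is G#.
Degree 7 carries a major triad in natural-minor keys, so the destination is G# minor.
Check: the diatonic triads of G# minor (natural minor) are G#m (i), A#dim (ii°), B (III), C#m (iv), D#m (v), E (VI), F# (VII) — F# is indeed VII.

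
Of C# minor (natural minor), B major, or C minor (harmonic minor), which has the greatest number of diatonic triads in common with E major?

C# minor

Triads of E major: E major (I), F# minor (ii), G# minor (iii), A major (IV), B major (V), C# minor (vi), D# diminished (vii°).
C# minor (natural minor) shares 7: E, F#m, G#m, A, B, C#m, D#dim.
B major shares 4: E, G#m, B, C#m.
C minor (harmonic minor) shares 0: none.
The most common triads (7) are shared with C# minor.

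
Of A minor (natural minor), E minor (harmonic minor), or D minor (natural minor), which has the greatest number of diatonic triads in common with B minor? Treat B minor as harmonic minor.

A minor

Triads of B minor (harmonic minor): Bm (i), C#dim (ii°), Daug (III+), Em (iv), F# (V), G (VI), A#dim (vii°).
A minor (natural minor) shares 2: Em, G.
E minor (harmonic minor) shares 1: Em.
D minor (natural minor) shares 0: none.
The most common triads (2) are shared with A minor.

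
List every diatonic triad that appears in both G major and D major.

Triads in G major: G (I), Am (ii), Bm (iii), C (IV), D (V), Em (vi), F#dim (vii°).
Triads in D major: D (I), Em (ii), F#m (iii), G (IV), A (V), Bm (vi), C#dim (vii°).
Shared triads with their functions: G (I in G major, IV in D major); Bm (iii in G major, vi in D major); D (V in G major, I in D major); Em (vi in G major, ii in D major).

G, Bm, D, Em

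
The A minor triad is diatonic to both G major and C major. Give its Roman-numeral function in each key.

ii in G major; vi in C major

The scale of G major is G A B C D E F#; A is degree 2, and the triad built there (A-C-E) is minor, so it is ii.
The scale of C major is C D E F G A B; A is degree 6, and the triad built there (A-C-E) is minor, so it is vi.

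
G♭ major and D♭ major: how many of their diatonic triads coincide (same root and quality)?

4

Diatonic triads of G♭ major: G♭ (I), A♭m (ii), B♭m (iii), C♭ (IV), D♭ (V), E♭m (vi), Fdim (vii°).
Diatonic triads of D♭ major: D♭ (I), E♭m (ii), Fm (iii), G♭ (IV), A♭ (V), B♭m (vi), Cdim (vii°).
Matching root and quality in both lists: G♭, B♭m, D♭, E♭m.
That gives 4 common triads.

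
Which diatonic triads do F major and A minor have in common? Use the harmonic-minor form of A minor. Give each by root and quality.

Triads in F major: F (I), Gm (ii), Am (iii), B♭ (IV), C (V), Dm (vi), Edim (vii°).
Triads in A minor (harmonic minor): Am (i), Bdim (ii°), Caug (III+), Dm (iv), E (V), F (VI), G♯dim (vii°).
Shared triads with their functions: F (I in F major, VI in A minor); Am (iii in F major, i in A minor); Dm (vi in F major, iv in A minor).

F, Am, Dm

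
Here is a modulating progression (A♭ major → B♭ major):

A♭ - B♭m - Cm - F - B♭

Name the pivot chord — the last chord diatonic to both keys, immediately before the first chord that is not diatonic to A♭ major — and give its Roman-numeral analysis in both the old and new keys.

Chords diatonic to A♭ major: A♭, B♭m, Cm, D♭, E♭, Fm, Gdim.
Reading the progression, the first chord not in that set is F, so the modulation leaves A♭ major there.
The chord immediately before F is Cm, which is diatonic to both keys: iii in A♭ major and ii in B♭ major.

Cm — iii in A♭ major, ii in B♭ major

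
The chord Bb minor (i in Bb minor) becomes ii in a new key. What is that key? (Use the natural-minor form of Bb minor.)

Ab major

The numeral ii denotes a minor triad on scale degree 2. With Bb on degree 2, the tonic of the new key is Ab.
Degree 2 carries a minor triad in major keys, so the destination is Ab major.
Check: the diatonic triads of Ab major are Ab (I), Bbm (ii), Cm (iii), Db (IV), Eb (V), Fm (vi), Gdim (vii°) — Bb minor is indeed ii.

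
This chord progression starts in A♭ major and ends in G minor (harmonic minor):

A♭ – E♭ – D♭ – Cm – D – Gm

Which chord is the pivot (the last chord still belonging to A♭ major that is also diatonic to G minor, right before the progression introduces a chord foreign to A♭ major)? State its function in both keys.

Chords diatonic to A♭ major: A♭, B♭m, Cm, D♭, E♭, Fm, Gdim.
Reading the progression, the first chord not in that set is D, so the modulation leaves A♭ major there.
The chord immediately before D is Cm, which is diatonic to both keys: iii in A♭ major and iv in G minor.

Cm — iii in A♭ major, iv in G minor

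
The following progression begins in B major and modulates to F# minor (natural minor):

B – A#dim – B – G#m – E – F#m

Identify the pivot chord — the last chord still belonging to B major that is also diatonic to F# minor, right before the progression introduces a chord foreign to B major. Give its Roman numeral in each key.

Chords diatonic to B major: B, C#m, D#m, E, F#, G#m, A#dim.
Reading the progression, the first chord not in that set is F#m, so the modulation leaves B major there.
The chord immediately before F#m is E, which is diatonic to both keys: IV in B major and VII in F# minor.

E — IV in B major, VII in F# minor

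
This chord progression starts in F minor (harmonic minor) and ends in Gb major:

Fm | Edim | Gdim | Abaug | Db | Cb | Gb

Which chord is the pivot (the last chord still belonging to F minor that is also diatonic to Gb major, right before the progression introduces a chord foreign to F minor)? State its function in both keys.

Db — VI in F minor, V in Gb major

Chords diatonic to F minor: Fm, Gdim, Abaug, Bbm, C, Db, Edim.
Reading the progression, the first chord not in that set is Cb, so the modulation leaves F minor there.
The chord immediately before Cb is Db, which is diatonic to both keys: VI in F minor and V in Gb major.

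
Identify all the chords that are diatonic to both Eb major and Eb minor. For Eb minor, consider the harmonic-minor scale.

Triads in Eb major: Eb major (I), F minor (ii), G minor (iii), Ab major (IV), Bb major (V), C minor (vi), D diminished (vii°).
Triads in Eb minor (harmonic minor): Eb minor (i), F diminished (ii°), Gb augmented (III+), Ab minor (iv), Bb major (V), Cb major (VI), D diminished (vii°).
Shared triads with their functions: Bb major (V in Eb major, V in Eb minor); D diminished (vii° in Eb major, vii° in Eb minor).

Bb, Ddim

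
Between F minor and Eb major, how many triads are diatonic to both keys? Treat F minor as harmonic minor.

1

Diatonic triads of F minor (harmonic minor): F minor (i), G diminished (ii°), Ab augmented (III+), Bb minor (iv), C major (V), Db major (VI), E diminished (vii°).
Diatonic triads of Eb major: Eb major (I), F minor (ii), G minor (iii), Ab major (IV), Bb major (V), C minor (vi), D diminished (vii°).
Matching root and quality in both lists: F minor.
That gives 1 common triad.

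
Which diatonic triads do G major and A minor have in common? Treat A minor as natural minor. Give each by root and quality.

G, Am, C, Em

Triads in G major: G (I), Am (ii), Bm (iii), C (IV), D (V), Em (vi), F#dim (vii°).
Triads in A minor (natural minor): Am (i), Bdim (ii°), C (III), Dm (iv), Em (v), F (VI), G (VII).
Shared triads with their functions: G (I in G major, VII in A minor); Am (ii in G major, i in A minor); C (IV in G major, III in A minor); Em (vi in G major, v in A minor).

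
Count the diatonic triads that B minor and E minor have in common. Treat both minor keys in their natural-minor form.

4

Diatonic triads of B minor (natural minor): Bm (i), C#dim (ii°), D (III), Em (iv), F#m (v), G (VI), A (VII).
Diatonic triads of E minor (natural minor): Em (i), F#dim (ii°), G (III), Am (iv), Bm (v), C (VI), D (VII).
Matching root and quality in both lists: Bm, D, Em, G.
That gives 4 common triads.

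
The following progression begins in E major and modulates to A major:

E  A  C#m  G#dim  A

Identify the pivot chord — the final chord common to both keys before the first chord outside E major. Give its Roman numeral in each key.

Chords diatonic to E major: E, F#m, G#m, A, B, C#m, D#dim.
Reading the progression, the first chord not in that set is G#dim, so the modulation leaves E major there.
The chord immediately before G#dim is C#m, which is diatonic to both keys: vi in E major and iii in A major.

C#m — vi in E major, iii in A major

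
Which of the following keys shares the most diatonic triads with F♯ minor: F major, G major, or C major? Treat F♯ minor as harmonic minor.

G major

Triads of F♯ minor (harmonic minor): F♯m (i), G♯dim (ii°), Aaug (III+), Bm (iv), C♯ (V), D (VI), E♯dim (vii°).
F major shares 0: none.
G major shares 2: Bm, D.
C major shares 0: none.
The most common triads (2) are shared with G major.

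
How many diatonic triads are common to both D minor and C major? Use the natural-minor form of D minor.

Diatonic triads of D minor (natural minor): Dm (i), Edim (ii°), F (III), Gm (iv), Am (v), Bb (VI), C (VII).
Diatonic triads of C major: C (I), Dm (ii), Em (iii), F (IV), G (V), Am (vi), Bdim (vii°).
Matching root and quality in both lists: Dm, F, Am, C.
That gives 4 common triads.

4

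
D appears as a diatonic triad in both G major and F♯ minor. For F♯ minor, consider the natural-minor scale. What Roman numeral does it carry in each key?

The scale of G major is G A B C D E F♯; D is degree 5, and the triad built there (D-F♯-A) is major, so it is V.
The scale of F♯ minor (natural minor) is F♯ G♯ A B C♯ D E; D is degree 6, and the triad built there (D-F♯-A) is major, so it is VI.

V in G major; VI in F♯ minor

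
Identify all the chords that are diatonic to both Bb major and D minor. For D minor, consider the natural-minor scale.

Bb, Dm, F, Gm

Triads in Bb major: Bb major (I), C minor (ii), D minor (iii), Eb major (IV), F major (V), G minor (vi), A diminished (vii°).
Triads in D minor (natural minor): D minor (i), E diminished (ii°), F major (III), G minor (iv), A minor (v), Bb major (VI), C major (VII).
Shared triads with their functions: Bb major (I in Bb major, VI in D minor); D minor (iii in Bb major, i in D minor); F major (V in Bb major, III in D minor); G minor (vi in Bb major, iv in D minor).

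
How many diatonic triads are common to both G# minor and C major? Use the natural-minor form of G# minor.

0

Diatonic triads of G# minor (natural minor): G#m (i), A#dim (ii°), B (III), C#m (iv), D#m (v), E (VI), F# (VII).
Diatonic triads of C major: C (I), Dm (ii), Em (iii), F (IV), G (V), Am (vi), Bdim (vii°).
No triad has the same root and quality in both keys.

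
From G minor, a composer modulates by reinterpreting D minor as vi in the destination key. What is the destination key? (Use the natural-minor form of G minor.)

The numeral vi denotes a minor triad on scale degree 6. With D on degree 6, the tonic of the new key is F.
Degree 6 carries a minor triad in major keys, so the destination is F major.
Check: the diatonic triads of F major are F (I), Gm (ii), Am (iii), Bb (IV), C (V), Dm (vi), Edim (vii°) — D minor is indeed vi.

F major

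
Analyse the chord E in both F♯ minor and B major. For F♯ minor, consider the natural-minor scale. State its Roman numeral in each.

The scale of F♯ minor (natural minor) is F♯ G♯ A B C♯ D E; E is degree 7, and the triad built there (E-G♯-B) is major, so it is VII.
The scale of B major is B C♯ D♯ E F♯ G♯ A♯; E is degree 4, and the triad built there (E-G♯-B) is major, so it is IV.

VII in F♯ minor; IV in B major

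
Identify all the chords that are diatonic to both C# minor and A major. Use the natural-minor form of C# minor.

Triads in C# minor (natural minor): C#m (i), D#dim (ii°), E (III), F#m (iv), G#m (v), A (VI), B (VII).
Triads in A major: A (I), Bm (ii), C#m (iii), D (IV), E (V), F#m (vi), G#dim (vii°).
Shared triads with their functions: C#m (i in C# minor, iii in A major); E (III in C# minor, V in A major); F#m (iv in C# minor, vi in A major); A (VI in C# minor, I in A major).

C#m, E, F#m, A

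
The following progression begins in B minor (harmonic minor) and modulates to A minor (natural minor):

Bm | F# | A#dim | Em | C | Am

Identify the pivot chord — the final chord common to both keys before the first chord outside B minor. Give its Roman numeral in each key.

Em — iv in B minor, v in A minor

Chords diatonic to B minor: Bm, C#dim, Daug, Em, F#, G, A#dim.
Reading the progression, the first chord not in that set is C, so the modulation leaves B minor there.
The chord immediately before C is Em, which is diatonic to both keys: iv in B minor and v in A minor.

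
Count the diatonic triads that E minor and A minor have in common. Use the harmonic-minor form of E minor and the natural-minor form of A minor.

Diatonic triads of E minor (harmonic minor): Em (i), F#dim (ii°), Gaug (III+), Am (iv), B (V), C (VI), D#dim (vii°).
Diatonic triads of A minor (natural minor): Am (i), Bdim (ii°), C (III), Dm (iv), Em (v), F (VI), G (VII).
Matching root and quality in both lists: Em, Am, C.
That gives 3 common triads.

3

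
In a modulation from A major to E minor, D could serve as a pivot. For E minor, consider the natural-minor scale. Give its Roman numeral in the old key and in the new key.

The scale of A major is A B C♯ D E F♯ G♯; D is degree 4, and the triad built there (D-F♯-A) is major, so it is IV.
The scale of E minor (natural minor) is E F♯ G A B C D; D is degree 7, and the triad built there (D-F♯-A) is major, so it is VII.

IV in A major; VII in E minor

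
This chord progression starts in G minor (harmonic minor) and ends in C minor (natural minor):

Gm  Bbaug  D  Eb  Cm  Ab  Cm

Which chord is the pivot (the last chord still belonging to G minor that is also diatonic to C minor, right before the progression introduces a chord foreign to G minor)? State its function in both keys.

Cm — iv in G minor, i in C minor

Chords diatonic to G minor: Gm, Adim, Bbaug, Cm, D, Eb, F#dim.
Reading the progression, the first chord not in that set is Ab, so the modulation leaves G minor there.
The chord immediately before Ab is Cm, which is diatonic to both keys: iv in G minor and i in C minor.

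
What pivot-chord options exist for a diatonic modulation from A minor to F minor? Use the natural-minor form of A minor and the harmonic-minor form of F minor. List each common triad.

Triads in A minor (natural minor): Am (i), Bdim (ii°), C (III), Dm (iv), Em (v), F (VI), G (VII).
Triads in F minor (harmonic minor): Fm (i), Gdim (ii°), Abaug (III+), Bbm (iv), C (V), Db (VI), Edim (vii°).
Shared triads with their functions: C (III in A minor, V in F minor).

C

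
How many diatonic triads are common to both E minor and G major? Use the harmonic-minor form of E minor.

4

Diatonic triads of E minor (harmonic minor): Em (i), F#dim (ii°), Gaug (III+), Am (iv), B (V), C (VI), D#dim (vii°).
Diatonic triads of G major: G (I), Am (ii), Bm (iii), C (IV), D (V), Em (vi), F#dim (vii°).
Matching root and quality in both lists: Em, F#dim, Am, C.
That gives 4 common triads.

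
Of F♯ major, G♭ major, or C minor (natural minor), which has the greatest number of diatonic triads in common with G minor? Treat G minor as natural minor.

Triads of G minor (natural minor): G minor (i), A diminished (ii°), B♭ major (III), C minor (iv), D minor (v), E♭ major (VI), F major (VII).
F♯ major shares 0: none.
G♭ major shares 0: none.
C minor (natural minor) shares 4: Gm, B♭, Cm, E♭.
The most common triads (4) are shared with C minor.

C minor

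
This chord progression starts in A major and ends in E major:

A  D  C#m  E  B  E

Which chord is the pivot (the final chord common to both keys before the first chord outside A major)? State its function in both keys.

Chords diatonic to A major: A, Bm, C#m, D, E, F#m, G#dim.
Reading the progression, the first chord not in that set is B, so the modulation leaves A major there.
The chord immediately before B is E, which is diatonic to both keys: V in A major and I in E major.

E — V in A major, I in E major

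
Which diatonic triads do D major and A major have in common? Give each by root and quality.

Triads in D major: D (I), Em (ii), F#m (iii), G (IV), A (V), Bm (vi), C#dim (vii°).
Triads in A major: A (I), Bm (ii), C#m (iii), D (IV), E (V), F#m (vi), G#dim (vii°).
Shared triads with their functions: D (I in D major, IV in A major); F#m (iii in D major, vi in A major); A (V in D major, I in A major); Bm (vi in D major, ii in A major).

D, F#m, A, Bm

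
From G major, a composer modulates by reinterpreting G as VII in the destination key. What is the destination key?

The numeral VII denotes a major triad on scale degree 7. With G on degree 7, the tonic of the new key is A.
Degree 7 carries a major triad in natural-minor keys, so the destination is A minor.
Check: the diatonic triads of A minor (natural minor) are Am (i), Bdim (ii°), C (III), Dm (iv), Em (v), F (VI), G (VII) — G is indeed VII.

A minor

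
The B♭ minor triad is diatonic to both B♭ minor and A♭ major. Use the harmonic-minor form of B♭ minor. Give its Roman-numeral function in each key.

i in B♭ minor; ii in A♭ major

The scale of B♭ minor (harmonic minor) is B♭ C D♭ E♭ F G♭ A; B♭ is degree 1, and the triad built there (B♭-D♭-F) is minor, so it is i.
The scale of A♭ major is A♭ B♭ C D♭ E♭ F G; B♭ is degree 2, and the triad built there (B♭-D♭-F) is minor, so it is ii.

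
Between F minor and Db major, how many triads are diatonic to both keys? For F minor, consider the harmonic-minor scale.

3

Diatonic triads of F minor (harmonic minor): F minor (i), G diminished (ii°), Ab augmented (III+), Bb minor (iv), C major (V), Db major (VI), E diminished (vii°).
Diatonic triads of Db major: Db major (I), Eb minor (ii), F minor (iii), Gb major (IV), Ab major (V), Bb minor (vi), C diminished (vii°).
Matching root and quality in both lists: F minor, Bb minor, Db major.
That gives 3 common triads.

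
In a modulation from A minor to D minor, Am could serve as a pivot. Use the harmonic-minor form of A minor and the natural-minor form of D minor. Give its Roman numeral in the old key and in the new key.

The scale of A minor (harmonic minor) is A B C D E F G#; A is degree 1, and the triad built there (A-C-E) is minor, so it is i.
The scale of D minor (natural minor) is D E F G A Bb C; A is degree 5, and the triad built there (A-C-E) is minor, so it is v.

i in A minor; v in D minor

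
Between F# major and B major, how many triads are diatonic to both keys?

4

Diatonic triads of F# major: F# (I), G#m (ii), A#m (iii), B (IV), C# (V), D#m (vi), E#dim (vii°).
Diatonic triads of B major: B (I), C#m (ii), D#m (iii), E (IV), F# (V), G#m (vi), A#dim (vii°).
Matching root and quality in both lists: F#, G#m, B, D#m.
That gives 4 common triads.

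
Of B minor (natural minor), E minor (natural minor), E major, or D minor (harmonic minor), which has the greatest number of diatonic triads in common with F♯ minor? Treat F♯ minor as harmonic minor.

Triads of F♯ minor (harmonic minor): F♯ minor (i), G♯ diminished (ii°), A augmented (III+), B minor (iv), C♯ major (V), D major (VI), E♯ diminished (vii°).
B minor (natural minor) shares 3: F♯m, Bm, D.
E minor (natural minor) shares 2: Bm, D.
E major shares 1: F♯m.
D minor (harmonic minor) shares 0: none.
The most common triads (3) are shared with B minor.

B minor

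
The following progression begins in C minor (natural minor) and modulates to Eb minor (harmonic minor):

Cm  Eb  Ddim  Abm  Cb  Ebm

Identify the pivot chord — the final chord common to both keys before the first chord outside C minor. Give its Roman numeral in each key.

Ddim — ii° in C minor, vii° in Eb minor

Chords diatonic to C minor: Cm, Ddim, Eb, Fm, Gm, Ab, Bb.
Reading the progression, the first chord not in that set is Abm, so the modulation leaves C minor there.
The chord immediately before Abm is Ddim, which is diatonic to both keys: ii° in C minor and vii° in Eb minor.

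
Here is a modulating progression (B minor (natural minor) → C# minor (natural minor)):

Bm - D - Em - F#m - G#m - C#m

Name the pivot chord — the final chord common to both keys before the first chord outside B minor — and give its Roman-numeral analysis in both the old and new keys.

F#m — v in B minor, iv in C# minor

Chords diatonic to B minor: Bm, C#dim, D, Em, F#m, G, A.
Reading the progression, the first chord not in that set is G#m, so the modulation leaves B minor there.
The chord immediately before G#m is F#m, which is diatonic to both keys: v in B minor and iv in C# minor.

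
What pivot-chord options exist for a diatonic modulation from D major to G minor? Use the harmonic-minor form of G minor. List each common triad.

Triads in D major: D major (I), E minor (ii), F♯ minor (iii), G major (IV), A major (V), B minor (vi), C♯ diminished (vii°).
Triads in G minor (harmonic minor): G minor (i), A diminished (ii°), B♭ augmented (III+), C minor (iv), D major (V), E♭ major (VI), F♯ diminished (vii°).
Shared triads with their functions: D major (I in D major, V in G minor).

D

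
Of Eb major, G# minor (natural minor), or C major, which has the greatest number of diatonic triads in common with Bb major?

Eb major

Triads of Bb major: Bb major (I), C minor (ii), D minor (iii), Eb major (IV), F major (V), G minor (vi), A diminished (vii°).
Eb major shares 4: Bb, Cm, Eb, Gm.
G# minor (natural minor) shares 0: none.
C major shares 2: Dm, F.
The most common triads (4) are shared with Eb major.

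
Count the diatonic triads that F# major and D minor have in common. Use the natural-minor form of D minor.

0

Diatonic triads of F# major: F# (I), G#m (ii), A#m (iii), B (IV), C# (V), D#m (vi), E#dim (vii°).
Diatonic triads of D minor (natural minor): Dm (i), Edim (ii°), F (III), Gm (iv), Am (v), Bb (VI), C (VII).
No triad has the same root and quality in both keys.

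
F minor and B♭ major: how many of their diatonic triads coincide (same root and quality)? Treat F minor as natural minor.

2

Diatonic triads of F minor (natural minor): F minor (i), G diminished (ii°), A♭ major (III), B♭ minor (iv), C minor (v), D♭ major (VI), E♭ major (VII).
Diatonic triads of B♭ major: B♭ major (I), C minor (ii), D minor (iii), E♭ major (IV), F major (V), G minor (vi), A diminished (vii°).
Matching root and quality in both lists: C minor, E♭ major.
That gives 2 common triads.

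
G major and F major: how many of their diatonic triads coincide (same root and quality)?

Diatonic triads of G major: G (I), Am (ii), Bm (iii), C (IV), D (V), Em (vi), F#dim (vii°).
Diatonic triads of F major: F (I), Gm (ii), Am (iii), Bb (IV), C (V), Dm (vi), Edim (vii°).
Matching root and quality in both lists: Am, C.
That gives 2 common triads.

2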